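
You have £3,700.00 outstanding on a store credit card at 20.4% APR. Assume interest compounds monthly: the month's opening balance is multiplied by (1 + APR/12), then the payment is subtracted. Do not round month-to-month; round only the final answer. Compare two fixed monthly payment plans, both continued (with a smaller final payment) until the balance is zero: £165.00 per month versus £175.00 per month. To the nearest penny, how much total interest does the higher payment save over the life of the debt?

Monthly rate r = 20.4%/12 = 1.7% = 0.017.
At £165.00/mo: n = ⌈−ln(1 − rB₀/P)/ln(1+r)⌉ = 29 payments (last £78.59); total interest = total paid − £3,700.00 = £998.59.
At £175.00/mo: 27 payments (last £74.17); total interest £924.17.
Interest saved = £998.59 − £924.17 = £74.42.

£74.42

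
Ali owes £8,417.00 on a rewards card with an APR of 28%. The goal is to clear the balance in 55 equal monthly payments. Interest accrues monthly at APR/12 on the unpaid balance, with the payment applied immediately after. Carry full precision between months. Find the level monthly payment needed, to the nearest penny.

£273.24

Monthly rate r = 28%/12 = 2.33333% = 0.0233333.
Level-payment amortization: P = B₀·r / (1 − (1+r)^(−n)) = 8417.00·0.0233333 / (1 − 1.02333^(−55)).
Denominator 1 − (1+r)^(−55) = 0.718772129.
P = 196.397 / 0.718772129 ≈ 273.24.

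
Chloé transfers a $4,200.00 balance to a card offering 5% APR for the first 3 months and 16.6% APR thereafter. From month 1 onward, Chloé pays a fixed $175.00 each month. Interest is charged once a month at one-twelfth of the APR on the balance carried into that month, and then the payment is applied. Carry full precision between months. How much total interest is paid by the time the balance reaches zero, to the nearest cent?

$768.78

Promo months 1–3 at r₀ = 5%/12 = 0.00416667; months 4+ at r₁ = 16.6%/12 = 0.0138333.
After month 3: iterate B ← B·(1+r₀) − $175.00 for 3 months → $3,725.53.
Then at r₁ with $175.00/mo: n₂ = −ln(1 − r₁·B/P)/ln(1+r₁) ≈ 25.39 → 26 more payments.
Total paid = 28·$175.00 + $68.78 = $4,968.78; interest = $4,968.78 − $4,200.00 = $768.78.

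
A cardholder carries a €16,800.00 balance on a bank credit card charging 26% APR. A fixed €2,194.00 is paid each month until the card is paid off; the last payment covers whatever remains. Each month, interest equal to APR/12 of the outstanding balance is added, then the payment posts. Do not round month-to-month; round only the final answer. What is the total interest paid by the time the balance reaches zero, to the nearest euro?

Monthly rate r = 26%/12 = 2.16667% = 0.0216667.
Payoff takes n = ⌈−ln(1 − rB₀/P)/ln(1+r)⌉ = ⌈8.463⌉ = 9 payments; the last is €1,022.04.
Total paid = 8·€2,194.00 + €1,022.04 = €18,574.04.
Total interest = total paid − principal = €18,574.04 − €16,800.00 = €1,774.04.

€1,774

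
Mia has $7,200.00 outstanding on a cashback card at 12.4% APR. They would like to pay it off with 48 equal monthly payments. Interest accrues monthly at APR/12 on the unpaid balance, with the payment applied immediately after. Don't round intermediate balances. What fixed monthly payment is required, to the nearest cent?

Monthly rate r = 12.4%/12 = 1.03333% = 0.0103333.
Level-payment amortization: P = B₀·r / (1 − (1+r)^(−n)) = 7200.00·0.0103333 / (1 − 1.01033^(−48)).
Denominator 1 − (1+r)^(−48) = 0.389486487.
P = 74.4 / 0.389486487 ≈ 191.02.

$191.02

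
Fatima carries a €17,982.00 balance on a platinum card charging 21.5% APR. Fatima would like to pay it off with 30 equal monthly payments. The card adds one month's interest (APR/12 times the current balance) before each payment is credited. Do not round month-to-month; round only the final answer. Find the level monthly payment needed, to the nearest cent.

Monthly rate r = 21.5%/12 = 1.79167% = 0.0179167.
Level-payment amortization: P = B₀·r / (1 − (1+r)^(−n)) = 17982.00·0.0179167 / (1 − 1.01792^(−30)).
Denominator 1 − (1+r)^(−30) = 0.413006568.
P = 322.178 / 0.413006568 ≈ 780.08.

€780.08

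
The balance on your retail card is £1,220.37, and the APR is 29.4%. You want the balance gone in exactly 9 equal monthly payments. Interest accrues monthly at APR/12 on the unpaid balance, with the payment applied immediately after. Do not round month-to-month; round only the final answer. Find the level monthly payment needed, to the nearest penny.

Monthly rate r = 29.4%/12 = 2.45% = 0.0245.
Level-payment amortization: P = B₀·r / (1 − (1+r)^(−n)) = 1220.37·0.0245 / (1 − 1.0245^(−9)).
Denominator 1 − (1+r)^(−9) = 0.195747656.
P = 29.8991 / 0.195747656 ≈ 152.74.

£152.74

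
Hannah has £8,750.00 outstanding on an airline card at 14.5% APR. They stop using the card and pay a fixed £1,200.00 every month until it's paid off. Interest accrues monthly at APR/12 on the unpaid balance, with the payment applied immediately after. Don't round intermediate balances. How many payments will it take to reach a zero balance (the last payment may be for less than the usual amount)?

Monthly rate r = 14.5%/12 = 1.20833% = 0.0120833.
Recurrence: B ← B·(1+r) − £1,200.00.
Month 1: interest £105.73; balance after payment £7,655.73.
Month 2: interest £92.51; balance after payment £6,548.24.
Closed form: n = −ln(1 − rB₀/P)/ln(1+r) = −ln(0.91189)/ln(1.01208) ≈ 7.679, so the balance reaches zero during payment 8.

8 payments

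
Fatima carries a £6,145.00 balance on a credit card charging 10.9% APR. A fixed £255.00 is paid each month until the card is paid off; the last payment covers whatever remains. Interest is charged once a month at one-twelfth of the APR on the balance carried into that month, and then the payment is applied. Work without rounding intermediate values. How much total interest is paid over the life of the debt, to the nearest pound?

£822

Monthly rate r = 10.9%/12 = 0.908333% = 0.00908333.
Payoff takes n = ⌈−ln(1 − rB₀/P)/ln(1+r)⌉ = ⌈27.320⌉ = 28 payments; the last is £81.95.
Total paid = 27·£255.00 + £81.95 = £6,966.95.
Total interest = total paid − principal = £6,966.95 − £6,145.00 = £821.95.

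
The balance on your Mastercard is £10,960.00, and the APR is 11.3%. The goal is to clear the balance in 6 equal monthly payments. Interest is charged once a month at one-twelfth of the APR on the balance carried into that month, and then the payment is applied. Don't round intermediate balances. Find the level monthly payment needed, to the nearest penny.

Monthly rate r = 11.3%/12 = 0.941667% = 0.00941667.
Level-payment amortization: P = B₀·r / (1 − (1+r)^(−n)) = 10960.00·0.00941667 / (1 − 1.00942^(−6)).
Denominator 1 − (1+r)^(−6) = 0.0546836423.
P = 103.207 / 0.0546836423 ≈ 1887.34.

£1,887.34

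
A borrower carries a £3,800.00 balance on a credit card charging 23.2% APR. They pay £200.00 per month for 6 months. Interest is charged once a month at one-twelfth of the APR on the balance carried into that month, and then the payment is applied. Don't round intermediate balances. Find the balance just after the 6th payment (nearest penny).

Monthly rate r = 23.2%/12 = 1.93333% = 0.0193333.
Each month: B ← B·(1+r) − £200.00.
Month 1: interest £73.47; balance after payment £3,673.47.
Month 2: interest £71.02; balance after payment £3,544.49.
Month 3: interest £68.53; balance after payment £3,413.01.
Month 4: interest £65.98; balance after payment £3,279.00.
Month 5: interest £63.39; balance after payment £3,142.39.
Month 6: interest £60.75; balance after payment £3,003.15.

£3,003.15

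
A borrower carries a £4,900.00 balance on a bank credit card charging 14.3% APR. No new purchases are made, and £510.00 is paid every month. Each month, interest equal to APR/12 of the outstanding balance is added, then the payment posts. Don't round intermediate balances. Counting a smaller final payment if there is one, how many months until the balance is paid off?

Monthly rate r = 14.3%/12 = 1.19167% = 0.0119167.
Recurrence: B ← B·(1+r) − £510.00.
Month 1: interest £58.39; balance after payment £4,448.39.
Month 2: interest £53.01; balance after payment £3,991.40.
Closed form: n = −ln(1 − rB₀/P)/ln(1+r) = −ln(0.88551)/ln(1.01192) ≈ 10.264, so the balance reaches zero during payment 11.

11 months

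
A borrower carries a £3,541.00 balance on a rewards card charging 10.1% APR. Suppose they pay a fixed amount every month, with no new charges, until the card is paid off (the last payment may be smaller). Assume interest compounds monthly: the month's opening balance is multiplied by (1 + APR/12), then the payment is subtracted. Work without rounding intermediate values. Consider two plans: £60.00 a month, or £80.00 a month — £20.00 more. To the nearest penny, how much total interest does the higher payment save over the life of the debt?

Monthly rate r = 10.1%/12 = 0.841667% = 0.00841667.
At £60.00/mo: n = ⌈−ln(1 − rB₀/P)/ln(1+r)⌉ = 82 payments (last £55.27); total interest = total paid − £3,541.00 = £1,374.27.
At £80.00/mo: 56 payments (last £48.76); total interest £907.76.
Interest saved = £1,374.27 − £907.76 = £466.51.

£466.51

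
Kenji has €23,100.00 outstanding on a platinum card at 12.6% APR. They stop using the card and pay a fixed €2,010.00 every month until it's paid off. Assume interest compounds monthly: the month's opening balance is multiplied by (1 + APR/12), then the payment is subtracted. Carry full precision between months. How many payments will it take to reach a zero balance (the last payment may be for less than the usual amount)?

Monthly rate r = 12.6%/12 = 1.05% = 0.0105.
Recurrence: B ← B·(1+r) − €2,010.00.
Month 1: interest €242.55; balance after payment €21,332.55.
Month 2: interest €223.99; balance after payment €19,546.54.
Closed form: n = −ln(1 − rB₀/P)/ln(1+r) = −ln(0.87933)/ln(1.0105) ≈ 12.312, so the balance reaches zero during payment 13.

13 months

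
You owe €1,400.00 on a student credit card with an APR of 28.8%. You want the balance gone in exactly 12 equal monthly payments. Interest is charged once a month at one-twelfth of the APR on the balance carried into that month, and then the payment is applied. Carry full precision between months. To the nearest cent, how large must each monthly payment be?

€135.66

Monthly rate r = 28.8%/12 = 2.4% = 0.024.
Level-payment amortization: P = B₀·r / (1 − (1+r)^(−n)) = 1400.00·0.024 / (1 − 1.024^(−12)).
Denominator 1 − (1+r)^(−12) = 0.247683615.
P = 33.6 / 0.247683615 ≈ 135.66.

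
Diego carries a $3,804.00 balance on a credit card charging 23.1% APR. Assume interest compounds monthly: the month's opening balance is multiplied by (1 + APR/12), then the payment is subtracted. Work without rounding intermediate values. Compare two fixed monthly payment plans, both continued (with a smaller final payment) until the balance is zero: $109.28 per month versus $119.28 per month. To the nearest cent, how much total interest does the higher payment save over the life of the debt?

$402.14

Monthly rate r = 23.1%/12 = 1.925% = 0.01925.
At $109.28/mo: n = ⌈−ln(1 − rB₀/P)/ln(1+r)⌉ = 59 payments (last $17.53); total interest = total paid − $3,804.00 = $2,551.77.
At $119.28/mo: 50 payments (last $108.91); total interest $2,149.63.
Interest saved = $2,551.77 − $2,149.63 = $402.14.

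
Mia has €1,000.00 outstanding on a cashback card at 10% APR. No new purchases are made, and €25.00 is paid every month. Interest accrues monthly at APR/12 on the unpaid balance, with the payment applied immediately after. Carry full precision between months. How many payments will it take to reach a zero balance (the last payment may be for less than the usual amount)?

49 payments

Monthly rate r = 10%/12 = 0.833333% = 0.00833333.
Recurrence: B ← B·(1+r) − €25.00.
Month 1: interest €8.33; balance after payment €983.33.
Month 2: interest €8.19; balance after payment €966.53.
Closed form: n = −ln(1 − rB₀/P)/ln(1+r) = −ln(0.66667)/ln(1.00833) ≈ 48.858, so the balance reaches zero during payment 49.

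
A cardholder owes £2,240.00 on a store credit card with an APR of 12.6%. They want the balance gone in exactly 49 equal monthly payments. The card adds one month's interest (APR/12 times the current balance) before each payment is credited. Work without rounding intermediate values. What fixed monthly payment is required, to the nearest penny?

Monthly rate r = 12.6%/12 = 1.05% = 0.0105.
Level-payment amortization: P = B₀·r / (1 − (1+r)^(−n)) = 2240.00·0.0105 / (1 − 1.0105^(−49)).
Denominator 1 − (1+r)^(−49) = 0.400594912.
P = 23.52 / 0.400594912 ≈ 58.71.

£58.71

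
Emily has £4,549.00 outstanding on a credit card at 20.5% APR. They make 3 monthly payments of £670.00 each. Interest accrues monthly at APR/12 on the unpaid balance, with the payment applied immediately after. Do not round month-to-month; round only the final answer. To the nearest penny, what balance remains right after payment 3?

£2,741.61

Monthly rate r = 20.5%/12 = 1.70833% = 0.0170833.
Each month: B ← B·(1+r) − £670.00.
Month 1: interest £77.71; balance after payment £3,956.71.
Month 2: interest £67.59; balance after payment £3,354.31.
Month 3: interest £57.30; balance after payment £2,741.61.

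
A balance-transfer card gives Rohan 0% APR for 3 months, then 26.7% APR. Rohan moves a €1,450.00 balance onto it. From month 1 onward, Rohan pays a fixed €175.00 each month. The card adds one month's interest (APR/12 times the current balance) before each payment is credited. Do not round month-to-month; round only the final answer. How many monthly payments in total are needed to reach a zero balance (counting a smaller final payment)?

9 payments

Promo months 1–3 at r₀ = 0%/12 = 0; months 4+ at r₁ = 26.7%/12 = 0.02225.
After month 3 (no interest yet): B = €1,450.00 − 3·€175.00 = €925.00.
Then at r₁ with €175.00/mo: n₂ = −ln(1 − r₁·B/P)/ln(1+r₁) ≈ 5.69 → 6 more payments.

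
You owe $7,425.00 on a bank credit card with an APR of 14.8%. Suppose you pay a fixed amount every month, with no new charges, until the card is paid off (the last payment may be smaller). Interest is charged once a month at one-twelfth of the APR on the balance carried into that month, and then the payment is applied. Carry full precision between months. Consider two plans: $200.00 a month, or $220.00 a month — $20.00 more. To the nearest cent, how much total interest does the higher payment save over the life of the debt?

$328.69

Monthly rate r = 14.8%/12 = 1.23333% = 0.0123333.
At $200.00/mo: n = ⌈−ln(1 − rB₀/P)/ln(1+r)⌉ = 50 payments (last $189.68); total interest = total paid − $7,425.00 = $2,564.68.
At $220.00/mo: 44 payments (last $200.99); total interest $2,235.99.
Interest saved = $2,564.68 − $2,235.99 = $328.69.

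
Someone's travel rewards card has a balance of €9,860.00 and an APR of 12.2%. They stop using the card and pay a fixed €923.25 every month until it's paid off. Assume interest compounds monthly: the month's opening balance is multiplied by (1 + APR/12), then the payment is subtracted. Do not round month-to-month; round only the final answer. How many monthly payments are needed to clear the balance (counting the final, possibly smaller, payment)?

Monthly rate r = 12.2%/12 = 1.01667% = 0.0101667.
Recurrence: B ← B·(1+r) − €923.25.
Month 1: interest €100.24; balance after payment €9,036.99.
Month 2: interest €91.88; balance after payment €8,205.62.
Closed form: n = −ln(1 − rB₀/P)/ln(1+r) = −ln(0.89142)/ln(1.01017) ≈ 11.363, so the balance reaches zero during payment 12.

12 months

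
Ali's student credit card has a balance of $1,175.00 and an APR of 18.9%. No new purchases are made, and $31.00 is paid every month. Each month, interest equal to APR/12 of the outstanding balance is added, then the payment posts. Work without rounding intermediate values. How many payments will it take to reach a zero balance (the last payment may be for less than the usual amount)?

59 months

Monthly rate r = 18.9%/12 = 1.575% = 0.01575.
Recurrence: B ← B·(1+r) − $31.00.
Month 1: interest $18.51; balance after payment $1,162.51.
Month 2: interest $18.31; balance after payment $1,149.82.
Closed form: n = −ln(1 − rB₀/P)/ln(1+r) = −ln(0.40302)/ln(1.01575) ≈ 58.152, so the balance reaches zero during payment 59.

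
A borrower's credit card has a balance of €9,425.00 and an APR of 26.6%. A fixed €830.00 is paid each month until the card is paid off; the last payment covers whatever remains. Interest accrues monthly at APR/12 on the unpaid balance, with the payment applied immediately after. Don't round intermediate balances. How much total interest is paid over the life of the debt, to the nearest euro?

€1,554

Monthly rate r = 26.6%/12 = 2.21667% = 0.0221667.
Payoff takes n = ⌈−ln(1 − rB₀/P)/ln(1+r)⌉ = ⌈13.226⌉ = 14 payments; the last is €188.91.
Total paid = 13·€830.00 + €188.91 = €10,978.91.
Total interest = total paid − principal = €10,978.91 − €9,425.00 = €1,553.91.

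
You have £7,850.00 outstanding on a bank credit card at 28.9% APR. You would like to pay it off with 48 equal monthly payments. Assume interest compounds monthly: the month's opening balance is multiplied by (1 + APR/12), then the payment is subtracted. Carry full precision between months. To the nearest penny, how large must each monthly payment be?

£277.65

Monthly rate r = 28.9%/12 = 2.40833% = 0.0240833.
Level-payment amortization: P = B₀·r / (1 − (1+r)^(−n)) = 7850.00·0.0240833 / (1 − 1.02408^(−48)).
Denominator 1 − (1+r)^(−48) = 0.680915515.
P = 189.054 / 0.680915515 ≈ 277.65.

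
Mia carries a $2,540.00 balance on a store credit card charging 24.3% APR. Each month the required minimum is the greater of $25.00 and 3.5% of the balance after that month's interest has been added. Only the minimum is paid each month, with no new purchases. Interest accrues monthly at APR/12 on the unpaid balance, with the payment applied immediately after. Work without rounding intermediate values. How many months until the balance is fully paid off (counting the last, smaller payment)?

Monthly rate r = 24.3%/12 = 2.025% = 0.02025.
While 3.5% of the post-interest balance exceeds $25.00, each month B ← (B·(1+r))·(1 − 0.035), i.e. B shrinks by the factor (1+r)·0.965 = 0.98454.
This holds for months 1–83. Entering month 84 the balance is $697.03; 3.5% of the post-interest balance is now below $25.00, so the flat $25.00 minimum applies from here.
From month 84 a fixed $25.00 at rate r clears $697.03 in 42 more payments. Total: 83 + 42 = 125 months.

125 months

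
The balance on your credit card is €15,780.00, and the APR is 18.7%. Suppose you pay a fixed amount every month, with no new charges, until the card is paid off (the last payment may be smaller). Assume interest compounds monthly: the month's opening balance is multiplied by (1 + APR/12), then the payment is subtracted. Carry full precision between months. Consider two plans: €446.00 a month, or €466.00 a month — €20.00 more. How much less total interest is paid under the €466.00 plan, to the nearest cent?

€511.89

Monthly rate r = 18.7%/12 = 1.55833% = 0.0155833.
At €446.00/mo: n = ⌈−ln(1 − rB₀/P)/ln(1+r)⌉ = 52 payments (last €372.71); total interest = total paid − €15,780.00 = €7,338.71.
At €466.00/mo: 49 payments (last €238.82); total interest €6,826.82.
Interest saved = €7,338.71 − €6,826.82 = €511.89.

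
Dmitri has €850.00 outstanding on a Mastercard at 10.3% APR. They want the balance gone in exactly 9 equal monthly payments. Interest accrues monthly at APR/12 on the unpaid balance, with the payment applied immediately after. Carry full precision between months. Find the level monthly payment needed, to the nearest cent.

Monthly rate r = 10.3%/12 = 0.858333% = 0.00858333.
Level-payment amortization: P = B₀·r / (1 − (1+r)^(−n)) = 850.00·0.00858333 / (1 − 1.00858^(−9)).
Denominator 1 − (1+r)^(−9) = 0.0740363998.
P = 7.29583 / 0.0740363998 ≈ 98.54.

€98.54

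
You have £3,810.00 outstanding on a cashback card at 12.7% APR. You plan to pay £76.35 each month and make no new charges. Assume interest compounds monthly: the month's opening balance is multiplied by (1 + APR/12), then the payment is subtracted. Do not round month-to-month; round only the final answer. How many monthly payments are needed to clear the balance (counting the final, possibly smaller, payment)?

Monthly rate r = 12.7%/12 = 1.05833% = 0.0105833.
Recurrence: B ← B·(1+r) − £76.35.
Month 1: interest £40.32; balance after payment £3,773.97.
Month 2: interest £39.94; balance after payment £3,737.56.
Closed form: n = −ln(1 − rB₀/P)/ln(1+r) = −ln(0.47187)/ln(1.01058) ≈ 71.340, so the balance reaches zero during payment 72.

72 months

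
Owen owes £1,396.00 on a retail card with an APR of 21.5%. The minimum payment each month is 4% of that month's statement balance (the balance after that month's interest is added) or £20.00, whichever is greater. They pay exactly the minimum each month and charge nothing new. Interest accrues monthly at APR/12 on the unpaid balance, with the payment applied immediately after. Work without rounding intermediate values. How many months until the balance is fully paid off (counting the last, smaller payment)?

78 months

Monthly rate r = 21.5%/12 = 1.79167% = 0.0179167.
While 4% of the post-interest balance exceeds £20.00, each month B ← (B·(1+r))·(1 − 0.04), i.e. B shrinks by the factor (1+r)·0.96 = 0.9772.
This holds for months 1–46. Entering month 47 the balance is £483.20; 4% of the post-interest balance is now below £20.00, so the flat £20.00 minimum applies from here.
From month 47 a fixed £20.00 at rate r clears £483.20 in 32 more payments. Total: 46 + 32 = 78 months.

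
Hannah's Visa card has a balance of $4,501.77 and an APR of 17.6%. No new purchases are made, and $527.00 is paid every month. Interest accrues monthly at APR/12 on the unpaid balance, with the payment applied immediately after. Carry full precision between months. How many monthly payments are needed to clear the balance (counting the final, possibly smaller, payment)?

Monthly rate r = 17.6%/12 = 1.46667% = 0.0146667.
Recurrence: B ← B·(1+r) − $527.00.
Month 1: interest $66.03; balance after payment $4,040.80.
Month 2: interest $59.27; balance after payment $3,573.06.
Closed form: n = −ln(1 − rB₀/P)/ln(1+r) = −ln(0.87471)/ln(1.01467) ≈ 9.194, so the balance reaches zero during payment 10.

10 payments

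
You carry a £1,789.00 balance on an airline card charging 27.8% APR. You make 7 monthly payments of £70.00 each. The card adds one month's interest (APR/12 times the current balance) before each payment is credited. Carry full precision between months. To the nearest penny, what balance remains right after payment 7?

£1,574.68

Monthly rate r = 27.8%/12 = 2.31667% = 0.0231667.
Each month: B ← B·(1+r) − £70.00.
Month 1: interest £41.45; balance after payment £1,760.45.
Month 2: interest £40.78; balance after payment £1,731.23.
Month 3: interest £40.11; balance after payment £1,701.34.
Month 4: interest £39.41; balance after payment £1,670.75.
Month 5: interest £38.71; balance after payment £1,639.46.
Month 6: interest £37.98; balance after payment £1,607.44.
Month 7: interest £37.24; balance after payment £1,574.68.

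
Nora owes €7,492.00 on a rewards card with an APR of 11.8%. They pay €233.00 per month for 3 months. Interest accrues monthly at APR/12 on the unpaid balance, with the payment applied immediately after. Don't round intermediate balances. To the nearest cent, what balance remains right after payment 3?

Monthly rate r = 11.8%/12 = 0.983333% = 0.00983333.
Each month: B ← B·(1+r) − €233.00.
Month 1: interest €73.67; balance after payment €7,332.67.
Month 2: interest €72.10; balance after payment €7,171.78.
Month 3: interest €70.52; balance after payment €7,009.30.

€7,009.30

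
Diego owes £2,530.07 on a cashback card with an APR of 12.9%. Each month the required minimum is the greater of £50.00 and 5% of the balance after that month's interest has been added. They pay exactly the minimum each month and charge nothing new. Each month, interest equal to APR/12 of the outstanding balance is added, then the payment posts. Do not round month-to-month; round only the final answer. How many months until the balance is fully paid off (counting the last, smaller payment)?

Monthly rate r = 12.9%/12 = 1.075% = 0.01075.
While 5% of the post-interest balance exceeds £50.00, each month B ← (B·(1+r))·(1 − 0.05), i.e. B shrinks by the factor (1+r)·0.95 = 0.96021.
This holds for months 1–24. Entering month 25 the balance is £954.88; 5% of the post-interest balance is now below £50.00, so the flat £50.00 minimum applies from here.
From month 25 a fixed £50.00 at rate r clears £954.88 in 22 more payments. Total: 24 + 22 = 46 months.

46 months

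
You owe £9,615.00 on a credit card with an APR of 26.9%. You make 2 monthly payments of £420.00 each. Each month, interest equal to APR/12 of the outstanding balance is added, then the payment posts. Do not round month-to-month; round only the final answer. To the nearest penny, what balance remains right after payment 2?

Monthly rate r = 26.9%/12 = 2.24167% = 0.0224167.
Each month: B ← B·(1+r) − £420.00.
Month 1: interest £215.54; balance after payment £9,410.54.
Month 2: interest £210.95; balance after payment £9,201.49.

£9,201.49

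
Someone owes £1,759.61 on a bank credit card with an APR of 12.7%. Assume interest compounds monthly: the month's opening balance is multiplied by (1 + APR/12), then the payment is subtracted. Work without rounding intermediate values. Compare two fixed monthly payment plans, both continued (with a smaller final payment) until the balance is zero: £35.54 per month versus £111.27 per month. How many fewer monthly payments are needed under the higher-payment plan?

53 fewer payments

Monthly rate r = 12.7%/12 = 1.05833% = 0.0105833.
At £35.54/mo: n = ⌈−ln(1 − rB₀/P)/ln(1+r)⌉ = 71 payments (last £18.18); total interest = total paid − £1,759.61 = £746.37.
At £111.27/mo: 18 payments (last £44.39); total interest £176.37.
Payments saved = 71 − 18 = 53.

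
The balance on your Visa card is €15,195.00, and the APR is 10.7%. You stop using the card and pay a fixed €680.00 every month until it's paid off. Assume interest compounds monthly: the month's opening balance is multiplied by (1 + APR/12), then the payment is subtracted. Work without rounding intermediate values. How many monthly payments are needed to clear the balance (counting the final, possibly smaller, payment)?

26 payments

Monthly rate r = 10.7%/12 = 0.891667% = 0.00891667.
Recurrence: B ← B·(1+r) − €680.00.
Month 1: interest €135.49; balance after payment €14,650.49.
Month 2: interest €130.63; balance after payment €14,101.12.
Closed form: n = −ln(1 − rB₀/P)/ln(1+r) = −ln(0.80075)/ln(1.00892) ≈ 25.031, so the balance reaches zero during payment 26.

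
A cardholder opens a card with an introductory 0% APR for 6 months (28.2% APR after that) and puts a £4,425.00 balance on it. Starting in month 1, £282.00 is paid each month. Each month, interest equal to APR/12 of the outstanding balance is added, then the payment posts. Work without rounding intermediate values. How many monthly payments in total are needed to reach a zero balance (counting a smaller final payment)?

Promo months 1–6 at r₀ = 0%/12 = 0; months 7+ at r₁ = 28.2%/12 = 0.0235.
After month 6 (no interest yet): B = £4,425.00 − 6·£282.00 = £2,733.00.
Then at r₁ with £282.00/mo: n₂ = −ln(1 − r₁·B/P)/ln(1+r₁) ≈ 11.13 → 12 more payments.

18 months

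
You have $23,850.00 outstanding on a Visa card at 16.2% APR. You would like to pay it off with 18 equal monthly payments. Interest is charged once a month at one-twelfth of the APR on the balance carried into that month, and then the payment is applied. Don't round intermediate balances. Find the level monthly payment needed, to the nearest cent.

Monthly rate r = 16.2%/12 = 1.35% = 0.0135.
Level-payment amortization: P = B₀·r / (1 − (1+r)^(−n)) = 23850.00·0.0135 / (1 − 1.0135^(−18)).
Denominator 1 − (1+r)^(−18) = 0.21445251.
P = 321.975 / 0.21445251 ≈ 1501.38.

$1,501.38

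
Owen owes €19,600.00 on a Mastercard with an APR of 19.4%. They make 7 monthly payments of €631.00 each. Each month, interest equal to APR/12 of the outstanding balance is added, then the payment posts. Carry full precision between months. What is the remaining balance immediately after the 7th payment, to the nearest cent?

€17,291.50

Monthly rate r = 19.4%/12 = 1.61667% = 0.0161667.
Each month: B ← B·(1+r) − €631.00.
Month 1: interest €316.87; balance after payment €19,285.87.
Month 2: interest €311.79; balance after payment €18,966.65.
Month 3: interest €306.63; balance after payment €18,642.28.
Month 4: interest €301.38; balance after payment €18,312.67.
Month 5: interest €296.05; balance after payment €17,977.72.
Month 6: interest €290.64; balance after payment €17,637.36.
Month 7: interest €285.14; balance after payment €17,291.50.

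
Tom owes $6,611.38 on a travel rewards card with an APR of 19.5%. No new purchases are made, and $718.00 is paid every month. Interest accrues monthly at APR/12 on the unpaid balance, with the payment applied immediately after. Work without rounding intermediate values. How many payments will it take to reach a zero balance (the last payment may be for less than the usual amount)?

11 months

Monthly rate r = 19.5%/12 = 1.625% = 0.01625.
Recurrence: B ← B·(1+r) − $718.00.
Month 1: interest $107.43; balance after payment $6,000.81.
Month 2: interest $97.51; balance after payment $5,380.33.
Closed form: n = −ln(1 − rB₀/P)/ln(1+r) = −ln(0.85037)/ln(1.01625) ≈ 10.055, so the balance reaches zero during payment 11.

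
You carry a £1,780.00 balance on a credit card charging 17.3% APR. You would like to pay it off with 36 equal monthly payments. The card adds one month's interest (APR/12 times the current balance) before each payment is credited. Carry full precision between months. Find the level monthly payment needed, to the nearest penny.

Monthly rate r = 17.3%/12 = 1.44167% = 0.0144167.
Level-payment amortization: P = B₀·r / (1 − (1+r)^(−n)) = 1780.00·0.0144167 / (1 − 1.01442^(−36)).
Denominator 1 − (1+r)^(−36) = 0.402675312.
P = 25.6617 / 0.402675312 ≈ 63.73.

£63.73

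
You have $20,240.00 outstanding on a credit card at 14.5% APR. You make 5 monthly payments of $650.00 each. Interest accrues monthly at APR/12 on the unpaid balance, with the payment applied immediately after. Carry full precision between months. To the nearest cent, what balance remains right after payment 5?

$18,163.25

Monthly rate r = 14.5%/12 = 1.20833% = 0.0120833.
Each month: B ← B·(1+r) − $650.00.
Month 1: interest $244.57; balance after payment $19,834.57.
Month 2: interest $239.67; balance after payment $19,424.23.
Month 3: interest $234.71; balance after payment $19,008.94.
Month 4: interest $229.69; balance after payment $18,588.64.
Month 5: interest $224.61; balance after payment $18,163.25.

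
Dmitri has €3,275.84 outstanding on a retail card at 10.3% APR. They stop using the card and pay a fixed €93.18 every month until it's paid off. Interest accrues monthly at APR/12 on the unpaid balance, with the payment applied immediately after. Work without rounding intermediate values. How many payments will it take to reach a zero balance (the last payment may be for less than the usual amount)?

43 months

Monthly rate r = 10.3%/12 = 0.858333% = 0.00858333.
Recurrence: B ← B·(1+r) − €93.18.
Month 1: interest €28.12; balance after payment €3,210.78.
Month 2: interest €27.56; balance after payment €3,145.16.
Closed form: n = −ln(1 − rB₀/P)/ln(1+r) = −ln(0.69824)/ln(1.00858) ≈ 42.026, so the balance reaches zero during payment 43.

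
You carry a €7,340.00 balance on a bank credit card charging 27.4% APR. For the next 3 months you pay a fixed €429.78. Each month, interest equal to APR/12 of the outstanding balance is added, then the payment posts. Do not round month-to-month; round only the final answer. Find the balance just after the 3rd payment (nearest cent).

Monthly rate r = 27.4%/12 = 2.28333% = 0.0228333.
Each month: B ← B·(1+r) − €429.78.
Month 1: interest €167.60; balance after payment €7,077.82.
Month 2: interest €161.61; balance after payment €6,809.65.
Month 3: interest €155.49; balance after payment €6,535.35.

€6,535.35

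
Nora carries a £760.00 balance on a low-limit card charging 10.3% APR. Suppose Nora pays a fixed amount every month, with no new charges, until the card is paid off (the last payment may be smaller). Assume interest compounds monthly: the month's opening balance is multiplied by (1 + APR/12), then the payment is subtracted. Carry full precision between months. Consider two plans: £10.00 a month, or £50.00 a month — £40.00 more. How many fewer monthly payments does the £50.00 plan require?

Monthly rate r = 10.3%/12 = 0.858333% = 0.00858333.
At £10.00/mo: n = ⌈−ln(1 − rB₀/P)/ln(1+r)⌉ = 124 payments (last £6.17); total interest = total paid − £760.00 = £476.17.
At £50.00/mo: 17 payments (last £17.90); total interest £57.90.
Payments saved = 124 − 17 = 107.

107 fewer payments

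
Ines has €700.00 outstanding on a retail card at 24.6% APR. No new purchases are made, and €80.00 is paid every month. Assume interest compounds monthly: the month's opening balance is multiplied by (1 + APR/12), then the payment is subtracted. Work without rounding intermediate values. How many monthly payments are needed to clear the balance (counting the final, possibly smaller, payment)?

Monthly rate r = 24.6%/12 = 2.05% = 0.0205.
Recurrence: B ← B·(1+r) − €80.00.
Month 1: interest €14.35; balance after payment €634.35.
Month 2: interest €13.00; balance after payment €567.35.
Closed form: n = −ln(1 − rB₀/P)/ln(1+r) = −ln(0.82062)/ln(1.0205) ≈ 9.742, so the balance reaches zero during payment 10.

10 months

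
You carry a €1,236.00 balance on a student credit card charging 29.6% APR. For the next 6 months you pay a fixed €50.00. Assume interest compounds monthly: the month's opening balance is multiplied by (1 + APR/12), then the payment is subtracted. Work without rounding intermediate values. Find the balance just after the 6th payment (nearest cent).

€1,111.47

Monthly rate r = 29.6%/12 = 2.46667% = 0.0246667.
Each month: B ← B·(1+r) − €50.00.
Month 1: interest €30.49; balance after payment €1,216.49.
Month 2: interest €30.01; balance after payment €1,196.49.
Month 3: interest €29.51; balance after payment €1,176.01.
Month 4: interest €29.01; balance after payment €1,155.02.
Month 5: interest €28.49; balance after payment €1,133.51.
Month 6: interest €27.96; balance after payment €1,111.47.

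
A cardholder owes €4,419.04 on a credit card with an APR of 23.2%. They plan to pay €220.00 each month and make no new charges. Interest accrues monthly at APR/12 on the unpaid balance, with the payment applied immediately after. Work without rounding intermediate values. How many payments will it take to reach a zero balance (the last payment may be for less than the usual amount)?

26 payments

Monthly rate r = 23.2%/12 = 1.93333% = 0.0193333.
Recurrence: B ← B·(1+r) − €220.00.
Month 1: interest €85.43; balance after payment €4,284.47.
Month 2: interest €82.83; balance after payment €4,147.31.
Closed form: n = −ln(1 − rB₀/P)/ln(1+r) = −ln(0.61166)/ln(1.01933) ≈ 25.671, so the balance reaches zero during payment 26.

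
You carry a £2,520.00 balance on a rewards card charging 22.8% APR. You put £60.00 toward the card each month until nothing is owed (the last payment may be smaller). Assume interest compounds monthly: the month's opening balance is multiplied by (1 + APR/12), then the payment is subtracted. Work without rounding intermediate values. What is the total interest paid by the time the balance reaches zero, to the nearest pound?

£2,579

Monthly rate r = 22.8%/12 = 1.9% = 0.019.
Payoff takes n = ⌈−ln(1 − rB₀/P)/ln(1+r)⌉ = ⌈84.981⌉ = 85 payments; the last is £58.86.
Total paid = 84·£60.00 + £58.86 = £5,098.86.
Total interest = total paid − principal = £5,098.86 − £2,520.00 = £2,578.86.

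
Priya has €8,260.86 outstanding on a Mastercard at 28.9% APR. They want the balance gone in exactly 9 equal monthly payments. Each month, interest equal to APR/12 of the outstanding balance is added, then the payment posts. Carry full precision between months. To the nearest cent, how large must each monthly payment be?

Monthly rate r = 28.9%/12 = 2.40833% = 0.0240833.
Level-payment amortization: P = B₀·r / (1 − (1+r)^(−n)) = 8260.86·0.0240833 / (1 − 1.02408^(−9)).
Denominator 1 − (1+r)^(−9) = 0.192797838.
P = 198.949 / 0.192797838 ≈ 1031.90.

€1,031.90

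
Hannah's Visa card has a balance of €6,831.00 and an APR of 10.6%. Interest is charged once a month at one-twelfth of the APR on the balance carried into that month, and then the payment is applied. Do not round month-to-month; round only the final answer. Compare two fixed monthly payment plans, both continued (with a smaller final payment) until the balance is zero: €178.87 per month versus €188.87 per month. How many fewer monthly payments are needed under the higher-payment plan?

3 fewer payments

Monthly rate r = 10.6%/12 = 0.883333% = 0.00883333.
At €178.87/mo: n = ⌈−ln(1 − rB₀/P)/ln(1+r)⌉ = 47 payments (last €141.45); total interest = total paid − €6,831.00 = €1,538.47.
At €188.87/mo: 44 payments (last €144.79); total interest €1,435.20.
Payments saved = 47 − 44 = 3.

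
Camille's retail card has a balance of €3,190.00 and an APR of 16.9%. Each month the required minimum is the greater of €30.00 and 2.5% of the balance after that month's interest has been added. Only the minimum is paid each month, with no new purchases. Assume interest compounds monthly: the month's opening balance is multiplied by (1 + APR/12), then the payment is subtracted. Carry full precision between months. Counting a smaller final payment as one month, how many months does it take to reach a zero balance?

146 months

Monthly rate r = 16.9%/12 = 1.40833% = 0.0140833.
While 2.5% of the post-interest balance exceeds €30.00, each month B ← (B·(1+r))·(1 − 0.025), i.e. B shrinks by the factor (1+r)·0.975 = 0.98873.
This holds for months 1–88. Entering month 89 the balance is €1,176.73; 2.5% of the post-interest balance is now below €30.00, so the flat €30.00 minimum applies from here.
From month 89 a fixed €30.00 at rate r clears €1,176.73 in 58 more payments. Total: 88 + 58 = 146 months.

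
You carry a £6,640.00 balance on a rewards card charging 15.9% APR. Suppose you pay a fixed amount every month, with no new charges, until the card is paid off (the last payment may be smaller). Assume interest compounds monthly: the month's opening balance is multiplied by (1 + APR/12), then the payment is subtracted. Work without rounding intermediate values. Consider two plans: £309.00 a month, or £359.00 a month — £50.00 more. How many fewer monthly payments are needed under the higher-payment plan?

Monthly rate r = 15.9%/12 = 1.325% = 0.01325.
At £309.00/mo: n = ⌈−ln(1 − rB₀/P)/ln(1+r)⌉ = 26 payments (last £141.67); total interest = total paid − £6,640.00 = £1,226.67.
At £359.00/mo: 22 payments (last £128.92); total interest £1,027.92.
Payments saved = 26 − 22 = 4.

4 fewer payments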